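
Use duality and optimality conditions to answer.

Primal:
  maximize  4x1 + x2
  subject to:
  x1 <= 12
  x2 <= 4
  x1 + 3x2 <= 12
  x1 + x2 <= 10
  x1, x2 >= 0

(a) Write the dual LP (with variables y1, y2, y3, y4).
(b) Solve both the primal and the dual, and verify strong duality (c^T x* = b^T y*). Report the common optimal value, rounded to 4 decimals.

The standard primal-dual pair for 'max c^T x s.t. A x <= b, x >= 0' is:
  Dual:  min b^T y  s.t.  A^T y >= c,  y >= 0.

So the dual LP is:
  minimize  12y1 + 4y2 + 12y3 + 10y4
  subject to:
    y1 + y3 + y4 >= 4
    y2 + 3y3 + y4 >= 1
    y1, y2, y3, y4 >= 0

Solving the primal: x* = (10, 0).
  primal value c^T x* = 40.
Solving the dual: y* = (0, 0, 0, 4).
  dual value b^T y* = 40.
Strong duality: c^T x* = b^T y*. Confirmed.

40


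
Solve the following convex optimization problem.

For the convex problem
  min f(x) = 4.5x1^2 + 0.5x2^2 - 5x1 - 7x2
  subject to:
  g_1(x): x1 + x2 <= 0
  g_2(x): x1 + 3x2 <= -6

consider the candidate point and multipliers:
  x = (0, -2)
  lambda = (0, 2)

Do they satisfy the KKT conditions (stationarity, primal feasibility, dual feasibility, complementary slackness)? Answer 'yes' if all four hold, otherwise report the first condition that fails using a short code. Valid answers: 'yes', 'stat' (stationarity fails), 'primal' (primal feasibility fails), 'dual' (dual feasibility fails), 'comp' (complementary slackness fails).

Gradient of f: grad f(x) = Q x + c = (-5, -9)
Constraint values g_i(x) = a_i^T x - b_i:
  g_1((0, -2)) = -2
  g_2((0, -2)) = 0
Stationarity residual: grad f(x) + sum_i lambda_i a_i = (-3, -3)
  -> stationarity FAILS
Primal feasibility (all g_i <= 0): OK
Dual feasibility (all lambda_i >= 0): OK
Complementary slackness (lambda_i * g_i(x) = 0 for all i): OK

Verdict: the first failing condition is stationarity -> stat.

stat


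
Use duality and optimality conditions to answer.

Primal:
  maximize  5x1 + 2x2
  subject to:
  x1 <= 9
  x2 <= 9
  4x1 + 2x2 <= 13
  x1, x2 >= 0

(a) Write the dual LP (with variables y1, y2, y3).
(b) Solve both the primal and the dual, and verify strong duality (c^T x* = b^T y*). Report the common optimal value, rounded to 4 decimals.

The standard primal-dual pair for 'max c^T x s.t. A x <= b, x >= 0' is:
  Dual:  min b^T y  s.t.  A^T y >= c,  y >= 0.

So the dual LP is:
  minimize  9y1 + 9y2 + 13y3
  subject to:
    y1 + 4y3 >= 5
    y2 + 2y3 >= 2
    y1, y2, y3 >= 0

Solving the primal: x* = (3.25, 0).
  primal value c^T x* = 16.25.
Solving the dual: y* = (0, 0, 1.25).
  dual value b^T y* = 16.25.
Strong duality: c^T x* = b^T y*. Confirmed.

16.25


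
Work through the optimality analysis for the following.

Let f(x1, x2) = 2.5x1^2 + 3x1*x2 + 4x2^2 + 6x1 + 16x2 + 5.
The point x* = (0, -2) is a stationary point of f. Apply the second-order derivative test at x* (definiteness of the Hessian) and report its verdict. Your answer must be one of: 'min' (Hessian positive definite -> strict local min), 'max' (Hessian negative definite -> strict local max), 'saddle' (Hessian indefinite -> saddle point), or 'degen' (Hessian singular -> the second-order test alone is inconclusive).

Compute the Hessian H = grad^2 f:
  H = [[5, 3], [3, 8]]
Verify stationarity: grad f(x*) = H x* + g = (0, 0).
Eigenvalues of H: 3.1459, 9.8541.
Both eigenvalues > 0, so H is positive definite -> x* is a strict local min.

min


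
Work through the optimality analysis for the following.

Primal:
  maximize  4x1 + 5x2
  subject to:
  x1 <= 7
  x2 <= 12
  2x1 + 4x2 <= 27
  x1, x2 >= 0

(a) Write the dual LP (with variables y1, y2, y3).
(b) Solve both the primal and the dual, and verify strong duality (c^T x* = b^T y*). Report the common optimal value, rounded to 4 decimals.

The standard primal-dual pair for 'max c^T x s.t. A x <= b, x >= 0' is:
  Dual:  min b^T y  s.t.  A^T y >= c,  y >= 0.

So the dual LP is:
  minimize  7y1 + 12y2 + 27y3
  subject to:
    y1 + 2y3 >= 4
    y2 + 4y3 >= 5
    y1, y2, y3 >= 0

Solving the primal: x* = (7, 3.25).
  primal value c^T x* = 44.25.
Solving the dual: y* = (1.5, 0, 1.25).
  dual value b^T y* = 44.25.
Strong duality: c^T x* = b^T y*. Confirmed.

44.25


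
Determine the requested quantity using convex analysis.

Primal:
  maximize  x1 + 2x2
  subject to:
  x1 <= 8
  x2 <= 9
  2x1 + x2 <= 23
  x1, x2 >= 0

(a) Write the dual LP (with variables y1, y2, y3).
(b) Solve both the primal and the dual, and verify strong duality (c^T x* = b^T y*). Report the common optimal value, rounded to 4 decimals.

The standard primal-dual pair for 'max c^T x s.t. A x <= b, x >= 0' is:
  Dual:  min b^T y  s.t.  A^T y >= c,  y >= 0.

So the dual LP is:
  minimize  8y1 + 9y2 + 23y3
  subject to:
    y1 + 2y3 >= 1
    y2 + y3 >= 2
    y1, y2, y3 >= 0

Solving the primal: x* = (7, 9).
  primal value c^T x* = 25.
Solving the dual: y* = (0, 1.5, 0.5).
  dual value b^T y* = 25.
Strong duality: c^T x* = b^T y*. Confirmed.

25


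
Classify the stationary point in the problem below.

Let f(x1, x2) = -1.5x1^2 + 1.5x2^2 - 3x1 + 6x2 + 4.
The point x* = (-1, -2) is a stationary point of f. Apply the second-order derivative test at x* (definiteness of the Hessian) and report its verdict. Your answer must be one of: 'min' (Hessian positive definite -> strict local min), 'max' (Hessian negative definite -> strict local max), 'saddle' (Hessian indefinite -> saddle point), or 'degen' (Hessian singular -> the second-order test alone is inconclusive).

Compute the Hessian H = grad^2 f:
  H = [[-3, 0], [0, 3]]
Verify stationarity: grad f(x*) = H x* + g = (0, 0).
Eigenvalues of H: -3, 3.
Eigenvalues have mixed signs, so H is indefinite -> x* is a saddle point.

saddle


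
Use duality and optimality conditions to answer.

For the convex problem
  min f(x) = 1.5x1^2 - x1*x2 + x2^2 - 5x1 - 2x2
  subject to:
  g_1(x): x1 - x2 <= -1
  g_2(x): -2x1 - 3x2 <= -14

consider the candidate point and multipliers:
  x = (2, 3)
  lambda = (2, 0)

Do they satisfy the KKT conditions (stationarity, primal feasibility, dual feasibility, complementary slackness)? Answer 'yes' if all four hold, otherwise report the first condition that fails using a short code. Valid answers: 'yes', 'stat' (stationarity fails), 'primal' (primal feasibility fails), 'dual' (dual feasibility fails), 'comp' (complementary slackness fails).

Gradient of f: grad f(x) = Q x + c = (-2, 2)
Constraint values g_i(x) = a_i^T x - b_i:
  g_1((2, 3)) = 0
  g_2((2, 3)) = 1
Stationarity residual: grad f(x) + sum_i lambda_i a_i = (0, 0)
  -> stationarity OK
Primal feasibility (all g_i <= 0): FAILS
Dual feasibility (all lambda_i >= 0): OK
Complementary slackness (lambda_i * g_i(x) = 0 for all i): OK

Verdict: the first failing condition is primal_feasibility -> primal.

primal


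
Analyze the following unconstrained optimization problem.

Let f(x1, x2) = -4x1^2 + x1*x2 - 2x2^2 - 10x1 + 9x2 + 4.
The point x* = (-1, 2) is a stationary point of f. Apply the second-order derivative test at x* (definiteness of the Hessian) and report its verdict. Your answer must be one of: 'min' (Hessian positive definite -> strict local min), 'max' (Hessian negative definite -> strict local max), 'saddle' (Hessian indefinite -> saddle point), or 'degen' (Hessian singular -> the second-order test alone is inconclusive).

Compute the Hessian H = grad^2 f:
  H = [[-8, 1], [1, -4]]
Verify stationarity: grad f(x*) = H x* + g = (0, 0).
Eigenvalues of H: -8.2361, -3.7639.
Both eigenvalues < 0, so H is negative definite -> x* is a strict local max.

max


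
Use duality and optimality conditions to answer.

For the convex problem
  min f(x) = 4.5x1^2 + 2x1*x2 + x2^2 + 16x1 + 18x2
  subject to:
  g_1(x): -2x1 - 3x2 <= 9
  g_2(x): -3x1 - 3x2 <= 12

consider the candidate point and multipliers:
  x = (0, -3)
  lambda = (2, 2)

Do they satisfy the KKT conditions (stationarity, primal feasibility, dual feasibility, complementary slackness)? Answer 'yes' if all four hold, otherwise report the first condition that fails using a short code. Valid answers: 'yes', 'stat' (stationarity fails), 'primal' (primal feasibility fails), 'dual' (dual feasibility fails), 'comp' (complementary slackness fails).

Gradient of f: grad f(x) = Q x + c = (10, 12)
Constraint values g_i(x) = a_i^T x - b_i:
  g_1((0, -3)) = 0
  g_2((0, -3)) = -3
Stationarity residual: grad f(x) + sum_i lambda_i a_i = (0, 0)
  -> stationarity OK
Primal feasibility (all g_i <= 0): OK
Dual feasibility (all lambda_i >= 0): OK
Complementary slackness (lambda_i * g_i(x) = 0 for all i): FAILS

Verdict: the first failing condition is complementary_slackness -> comp.

comp


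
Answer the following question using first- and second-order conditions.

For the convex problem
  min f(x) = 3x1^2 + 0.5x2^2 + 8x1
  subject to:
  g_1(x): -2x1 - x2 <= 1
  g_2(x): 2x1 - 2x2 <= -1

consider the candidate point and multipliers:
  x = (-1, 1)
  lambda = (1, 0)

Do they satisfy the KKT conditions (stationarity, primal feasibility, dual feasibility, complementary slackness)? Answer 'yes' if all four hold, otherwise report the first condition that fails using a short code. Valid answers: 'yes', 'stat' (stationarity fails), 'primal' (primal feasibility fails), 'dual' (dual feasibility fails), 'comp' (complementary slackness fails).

Gradient of f: grad f(x) = Q x + c = (2, 1)
Constraint values g_i(x) = a_i^T x - b_i:
  g_1((-1, 1)) = 0
  g_2((-1, 1)) = -3
Stationarity residual: grad f(x) + sum_i lambda_i a_i = (0, 0)
  -> stationarity OK
Primal feasibility (all g_i <= 0): OK
Dual feasibility (all lambda_i >= 0): OK
Complementary slackness (lambda_i * g_i(x) = 0 for all i): OK

Verdict: yes, KKT holds.

yes


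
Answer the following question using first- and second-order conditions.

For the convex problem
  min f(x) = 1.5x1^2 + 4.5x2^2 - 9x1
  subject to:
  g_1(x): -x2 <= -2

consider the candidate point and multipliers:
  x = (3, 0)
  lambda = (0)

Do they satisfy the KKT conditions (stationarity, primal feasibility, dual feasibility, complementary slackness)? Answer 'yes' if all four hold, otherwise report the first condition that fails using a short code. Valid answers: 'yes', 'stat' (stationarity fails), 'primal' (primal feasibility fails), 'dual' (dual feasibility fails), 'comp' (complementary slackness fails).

Gradient of f: grad f(x) = Q x + c = (0, 0)
Constraint values g_i(x) = a_i^T x - b_i:
  g_1((3, 0)) = 2
Stationarity residual: grad f(x) + sum_i lambda_i a_i = (0, 0)
  -> stationarity OK
Primal feasibility (all g_i <= 0): FAILS
Dual feasibility (all lambda_i >= 0): OK
Complementary slackness (lambda_i * g_i(x) = 0 for all i): OK

Verdict: the first failing condition is primal_feasibility -> primal.

primal


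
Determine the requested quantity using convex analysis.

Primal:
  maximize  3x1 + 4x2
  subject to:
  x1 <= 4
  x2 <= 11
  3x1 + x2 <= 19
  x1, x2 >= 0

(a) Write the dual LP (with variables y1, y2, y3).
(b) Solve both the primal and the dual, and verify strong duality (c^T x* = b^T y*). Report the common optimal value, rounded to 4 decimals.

The standard primal-dual pair for 'max c^T x s.t. A x <= b, x >= 0' is:
  Dual:  min b^T y  s.t.  A^T y >= c,  y >= 0.

So the dual LP is:
  minimize  4y1 + 11y2 + 19y3
  subject to:
    y1 + 3y3 >= 3
    y2 + y3 >= 4
    y1, y2, y3 >= 0

Solving the primal: x* = (2.6667, 11).
  primal value c^T x* = 52.
Solving the dual: y* = (0, 3, 1).
  dual value b^T y* = 52.
Strong duality: c^T x* = b^T y*. Confirmed.

52


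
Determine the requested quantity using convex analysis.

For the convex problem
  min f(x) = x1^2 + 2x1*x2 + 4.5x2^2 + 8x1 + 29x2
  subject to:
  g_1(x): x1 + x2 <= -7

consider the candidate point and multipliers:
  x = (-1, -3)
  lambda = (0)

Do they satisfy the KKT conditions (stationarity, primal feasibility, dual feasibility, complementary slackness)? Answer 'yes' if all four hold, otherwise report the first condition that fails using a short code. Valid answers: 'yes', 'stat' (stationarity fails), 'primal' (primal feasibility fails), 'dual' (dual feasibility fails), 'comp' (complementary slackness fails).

Gradient of f: grad f(x) = Q x + c = (0, 0)
Constraint values g_i(x) = a_i^T x - b_i:
  g_1((-1, -3)) = 3
Stationarity residual: grad f(x) + sum_i lambda_i a_i = (0, 0)
  -> stationarity OK
Primal feasibility (all g_i <= 0): FAILS
Dual feasibility (all lambda_i >= 0): OK
Complementary slackness (lambda_i * g_i(x) = 0 for all i): OK

Verdict: the first failing condition is primal_feasibility -> primal.

primal


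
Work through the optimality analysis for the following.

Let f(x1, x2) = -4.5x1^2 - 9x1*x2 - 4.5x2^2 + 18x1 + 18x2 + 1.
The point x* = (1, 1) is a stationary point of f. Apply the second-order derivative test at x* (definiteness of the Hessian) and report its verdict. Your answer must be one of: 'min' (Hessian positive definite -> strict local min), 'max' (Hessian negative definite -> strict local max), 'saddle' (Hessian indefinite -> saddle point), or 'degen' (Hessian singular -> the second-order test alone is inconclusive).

Compute the Hessian H = grad^2 f:
  H = [[-9, -9], [-9, -9]]
Verify stationarity: grad f(x*) = H x* + g = (0, 0).
Eigenvalues of H: -18, 0.
H has a zero eigenvalue (singular; negative semidefinite but not definite), so H is neither positive definite, negative definite, nor indefinite. The second-order test alone is inconclusive -> degen.
(Indeed, f is constant along the null direction of H through x*, so x* is not a strict local extremum.)

degen


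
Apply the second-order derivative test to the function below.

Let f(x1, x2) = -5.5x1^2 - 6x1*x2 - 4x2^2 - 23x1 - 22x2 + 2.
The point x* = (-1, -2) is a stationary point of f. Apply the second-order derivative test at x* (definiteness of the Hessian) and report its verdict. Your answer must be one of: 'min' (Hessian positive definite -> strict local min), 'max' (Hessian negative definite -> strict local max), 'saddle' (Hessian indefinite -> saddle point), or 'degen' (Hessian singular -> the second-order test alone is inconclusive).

Compute the Hessian H = grad^2 f:
  H = [[-11, -6], [-6, -8]]
Verify stationarity: grad f(x*) = H x* + g = (0, 0).
Eigenvalues of H: -15.6847, -3.3153.
Both eigenvalues < 0, so H is negative definite -> x* is a strict local max.

max


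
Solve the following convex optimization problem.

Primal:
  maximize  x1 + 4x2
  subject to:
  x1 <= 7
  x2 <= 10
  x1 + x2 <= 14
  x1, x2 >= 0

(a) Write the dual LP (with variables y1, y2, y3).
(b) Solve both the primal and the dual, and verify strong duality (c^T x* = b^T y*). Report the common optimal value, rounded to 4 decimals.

The standard primal-dual pair for 'max c^T x s.t. A x <= b, x >= 0' is:
  Dual:  min b^T y  s.t.  A^T y >= c,  y >= 0.

So the dual LP is:
  minimize  7y1 + 10y2 + 14y3
  subject to:
    y1 + y3 >= 1
    y2 + y3 >= 4
    y1, y2, y3 >= 0

Solving the primal: x* = (4, 10).
  primal value c^T x* = 44.
Solving the dual: y* = (0, 3, 1).
  dual value b^T y* = 44.
Strong duality: c^T x* = b^T y*. Confirmed.

44


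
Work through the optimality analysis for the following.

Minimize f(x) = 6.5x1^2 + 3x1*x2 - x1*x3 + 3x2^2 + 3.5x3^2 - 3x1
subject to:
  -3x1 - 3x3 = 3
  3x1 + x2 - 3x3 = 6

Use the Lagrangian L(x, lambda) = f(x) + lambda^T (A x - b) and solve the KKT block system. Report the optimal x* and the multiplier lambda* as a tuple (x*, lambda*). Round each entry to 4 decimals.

Form the Lagrangian:
  L(x, lambda) = (1/2) x^T Q x + c^T x + lambda^T (A x - b)
Stationarity (grad_x L = 0): Q x + c + A^T lambda = 0.
Primal feasibility: A x = b.

This gives the KKT block system:
  [ Q   A^T ] [ x     ]   [-c ]
  [ A    0  ] [ lambda ] = [ b ]

Solving the linear system:
  x*      = (0.4653, 0.2079, -1.4653)
  lambda* = (-0.9307, -2.6436)
  f(x*)   = 8.6287

x* = (0.4653, 0.2079, -1.4653), lambda* = (-0.9307, -2.6436)


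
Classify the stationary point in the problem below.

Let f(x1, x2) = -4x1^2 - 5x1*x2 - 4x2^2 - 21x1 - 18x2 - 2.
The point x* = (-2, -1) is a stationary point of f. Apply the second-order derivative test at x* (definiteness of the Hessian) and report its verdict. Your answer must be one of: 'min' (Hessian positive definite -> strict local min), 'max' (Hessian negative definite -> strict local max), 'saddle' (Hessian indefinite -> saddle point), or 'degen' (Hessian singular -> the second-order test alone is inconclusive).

Compute the Hessian H = grad^2 f:
  H = [[-8, -5], [-5, -8]]
Verify stationarity: grad f(x*) = H x* + g = (0, 0).
Eigenvalues of H: -13, -3.
Both eigenvalues < 0, so H is negative definite -> x* is a strict local max.

max


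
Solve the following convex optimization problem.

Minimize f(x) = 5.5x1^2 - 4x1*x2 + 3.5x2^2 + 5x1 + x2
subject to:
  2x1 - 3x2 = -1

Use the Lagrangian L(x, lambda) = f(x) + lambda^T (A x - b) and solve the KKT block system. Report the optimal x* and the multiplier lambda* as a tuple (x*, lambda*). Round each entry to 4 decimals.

Form the Lagrangian:
  L(x, lambda) = (1/2) x^T Q x + c^T x + lambda^T (A x - b)
Stationarity (grad_x L = 0): Q x + c + A^T lambda = 0.
Primal feasibility: A x = b.

This gives the KKT block system:
  [ Q   A^T ] [ x     ]   [-c ]
  [ A    0  ] [ lambda ] = [ b ]

Solving the linear system:
  x*      = (-0.6709, -0.1139)
  lambda* = (0.962)
  f(x*)   = -1.2532

x* = (-0.6709, -0.1139), lambda* = (0.962)


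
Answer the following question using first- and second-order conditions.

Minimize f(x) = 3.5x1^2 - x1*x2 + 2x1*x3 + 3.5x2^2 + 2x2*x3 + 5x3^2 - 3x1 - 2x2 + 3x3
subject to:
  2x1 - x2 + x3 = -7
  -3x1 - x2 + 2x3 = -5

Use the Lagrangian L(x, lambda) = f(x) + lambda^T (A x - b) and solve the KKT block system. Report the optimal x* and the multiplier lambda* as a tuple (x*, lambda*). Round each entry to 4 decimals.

Form the Lagrangian:
  L(x, lambda) = (1/2) x^T Q x + c^T x + lambda^T (A x - b)
Stationarity (grad_x L = 0): Q x + c + A^T lambda = 0.
Primal feasibility: A x = b.

This gives the KKT block system:
  [ Q   A^T ] [ x     ]   [-c ]
  [ A    0  ] [ lambda ] = [ b ]

Solving the linear system:
  x*      = (-0.874, 2.882, -2.37)
  lambda* = (11.933, 2.3753)
  f(x*)   = 42.5777

x* = (-0.874, 2.882, -2.37), lambda* = (11.933, 2.3753)


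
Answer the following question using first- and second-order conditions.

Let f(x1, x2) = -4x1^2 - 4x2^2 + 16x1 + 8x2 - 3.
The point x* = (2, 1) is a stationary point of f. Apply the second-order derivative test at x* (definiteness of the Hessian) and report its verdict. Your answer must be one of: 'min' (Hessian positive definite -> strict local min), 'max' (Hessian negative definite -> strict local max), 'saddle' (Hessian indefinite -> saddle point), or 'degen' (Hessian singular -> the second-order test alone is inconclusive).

Compute the Hessian H = grad^2 f:
  H = [[-8, 0], [0, -8]]
Verify stationarity: grad f(x*) = H x* + g = (0, 0).
Eigenvalues of H: -8, -8.
Both eigenvalues < 0, so H is negative definite -> x* is a strict local max.

max


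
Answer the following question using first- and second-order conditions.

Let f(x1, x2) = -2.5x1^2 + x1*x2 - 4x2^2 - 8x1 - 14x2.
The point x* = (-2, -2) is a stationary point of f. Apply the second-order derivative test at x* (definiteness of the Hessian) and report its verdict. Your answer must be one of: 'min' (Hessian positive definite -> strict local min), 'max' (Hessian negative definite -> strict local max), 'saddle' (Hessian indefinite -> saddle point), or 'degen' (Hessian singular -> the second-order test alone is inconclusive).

Compute the Hessian H = grad^2 f:
  H = [[-5, 1], [1, -8]]
Verify stationarity: grad f(x*) = H x* + g = (0, 0).
Eigenvalues of H: -8.3028, -4.6972.
Both eigenvalues < 0, so H is negative definite -> x* is a strict local max.

max


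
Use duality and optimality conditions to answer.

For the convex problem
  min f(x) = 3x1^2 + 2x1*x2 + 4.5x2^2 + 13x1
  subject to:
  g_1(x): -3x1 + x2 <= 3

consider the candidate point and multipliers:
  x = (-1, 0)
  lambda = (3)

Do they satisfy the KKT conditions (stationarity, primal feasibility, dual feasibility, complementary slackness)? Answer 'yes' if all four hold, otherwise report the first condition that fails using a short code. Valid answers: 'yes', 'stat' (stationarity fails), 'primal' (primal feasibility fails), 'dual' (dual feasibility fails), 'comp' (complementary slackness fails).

Gradient of f: grad f(x) = Q x + c = (7, -2)
Constraint values g_i(x) = a_i^T x - b_i:
  g_1((-1, 0)) = 0
Stationarity residual: grad f(x) + sum_i lambda_i a_i = (-2, 1)
  -> stationarity FAILS
Primal feasibility (all g_i <= 0): OK
Dual feasibility (all lambda_i >= 0): OK
Complementary slackness (lambda_i * g_i(x) = 0 for all i): OK

Verdict: the first failing condition is stationarity -> stat.

stat


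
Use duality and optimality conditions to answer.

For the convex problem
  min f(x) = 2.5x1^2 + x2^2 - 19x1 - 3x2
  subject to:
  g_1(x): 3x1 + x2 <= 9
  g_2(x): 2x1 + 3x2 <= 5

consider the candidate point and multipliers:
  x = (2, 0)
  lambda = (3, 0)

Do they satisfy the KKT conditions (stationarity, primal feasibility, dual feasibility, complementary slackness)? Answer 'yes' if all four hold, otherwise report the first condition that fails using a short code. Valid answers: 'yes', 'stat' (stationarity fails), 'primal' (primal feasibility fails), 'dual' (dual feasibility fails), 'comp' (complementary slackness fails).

Gradient of f: grad f(x) = Q x + c = (-9, -3)
Constraint values g_i(x) = a_i^T x - b_i:
  g_1((2, 0)) = -3
  g_2((2, 0)) = -1
Stationarity residual: grad f(x) + sum_i lambda_i a_i = (0, 0)
  -> stationarity OK
Primal feasibility (all g_i <= 0): OK
Dual feasibility (all lambda_i >= 0): OK
Complementary slackness (lambda_i * g_i(x) = 0 for all i): FAILS

Verdict: the first failing condition is complementary_slackness -> comp.

comp


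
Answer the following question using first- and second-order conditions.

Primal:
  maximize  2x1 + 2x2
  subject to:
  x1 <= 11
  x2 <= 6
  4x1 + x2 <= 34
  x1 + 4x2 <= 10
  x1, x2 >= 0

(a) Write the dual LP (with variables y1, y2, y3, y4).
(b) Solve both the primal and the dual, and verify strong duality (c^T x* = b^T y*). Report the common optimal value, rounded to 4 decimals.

The standard primal-dual pair for 'max c^T x s.t. A x <= b, x >= 0' is:
  Dual:  min b^T y  s.t.  A^T y >= c,  y >= 0.

So the dual LP is:
  minimize  11y1 + 6y2 + 34y3 + 10y4
  subject to:
    y1 + 4y3 + y4 >= 2
    y2 + y3 + 4y4 >= 2
    y1, y2, y3, y4 >= 0

Solving the primal: x* = (8.4, 0.4).
  primal value c^T x* = 17.6.
Solving the dual: y* = (0, 0, 0.4, 0.4).
  dual value b^T y* = 17.6.
Strong duality: c^T x* = b^T y*. Confirmed.

17.6


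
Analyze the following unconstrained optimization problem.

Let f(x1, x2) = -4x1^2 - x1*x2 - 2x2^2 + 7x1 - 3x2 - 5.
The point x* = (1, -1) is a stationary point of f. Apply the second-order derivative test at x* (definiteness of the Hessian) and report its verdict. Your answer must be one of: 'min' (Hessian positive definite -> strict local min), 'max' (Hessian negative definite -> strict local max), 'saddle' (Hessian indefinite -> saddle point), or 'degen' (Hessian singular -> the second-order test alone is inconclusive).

Compute the Hessian H = grad^2 f:
  H = [[-8, -1], [-1, -4]]
Verify stationarity: grad f(x*) = H x* + g = (0, 0).
Eigenvalues of H: -8.2361, -3.7639.
Both eigenvalues < 0, so H is negative definite -> x* is a strict local max.

max


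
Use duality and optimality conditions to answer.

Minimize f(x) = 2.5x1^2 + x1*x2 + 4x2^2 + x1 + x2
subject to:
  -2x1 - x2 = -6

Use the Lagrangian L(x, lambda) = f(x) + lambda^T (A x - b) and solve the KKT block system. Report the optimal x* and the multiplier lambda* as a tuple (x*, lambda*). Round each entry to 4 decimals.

Form the Lagrangian:
  L(x, lambda) = (1/2) x^T Q x + c^T x + lambda^T (A x - b)
Stationarity (grad_x L = 0): Q x + c + A^T lambda = 0.
Primal feasibility: A x = b.

This gives the KKT block system:
  [ Q   A^T ] [ x     ]   [-c ]
  [ A    0  ] [ lambda ] = [ b ]

Solving the linear system:
  x*      = (2.7576, 0.4848)
  lambda* = (7.6364)
  f(x*)   = 24.5303

x* = (2.7576, 0.4848), lambda* = (7.6364)


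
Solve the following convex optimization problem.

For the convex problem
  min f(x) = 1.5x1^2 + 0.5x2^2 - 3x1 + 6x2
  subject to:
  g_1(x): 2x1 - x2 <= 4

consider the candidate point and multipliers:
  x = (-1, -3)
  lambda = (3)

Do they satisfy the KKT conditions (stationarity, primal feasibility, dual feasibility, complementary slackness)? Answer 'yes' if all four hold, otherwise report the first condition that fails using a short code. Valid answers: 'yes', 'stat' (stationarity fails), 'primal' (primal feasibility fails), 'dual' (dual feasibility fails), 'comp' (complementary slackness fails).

Gradient of f: grad f(x) = Q x + c = (-6, 3)
Constraint values g_i(x) = a_i^T x - b_i:
  g_1((-1, -3)) = -3
Stationarity residual: grad f(x) + sum_i lambda_i a_i = (0, 0)
  -> stationarity OK
Primal feasibility (all g_i <= 0): OK
Dual feasibility (all lambda_i >= 0): OK
Complementary slackness (lambda_i * g_i(x) = 0 for all i): FAILS

Verdict: the first failing condition is complementary_slackness -> comp.

comp


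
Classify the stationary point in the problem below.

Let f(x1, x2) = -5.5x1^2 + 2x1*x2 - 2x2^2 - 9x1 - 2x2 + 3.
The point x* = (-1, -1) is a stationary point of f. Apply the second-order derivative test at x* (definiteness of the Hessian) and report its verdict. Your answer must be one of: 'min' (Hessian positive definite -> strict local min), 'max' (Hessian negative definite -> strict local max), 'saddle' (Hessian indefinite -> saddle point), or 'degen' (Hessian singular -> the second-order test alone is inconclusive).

Compute the Hessian H = grad^2 f:
  H = [[-11, 2], [2, -4]]
Verify stationarity: grad f(x*) = H x* + g = (0, 0).
Eigenvalues of H: -11.5311, -3.4689.
Both eigenvalues < 0, so H is negative definite -> x* is a strict local max.

max


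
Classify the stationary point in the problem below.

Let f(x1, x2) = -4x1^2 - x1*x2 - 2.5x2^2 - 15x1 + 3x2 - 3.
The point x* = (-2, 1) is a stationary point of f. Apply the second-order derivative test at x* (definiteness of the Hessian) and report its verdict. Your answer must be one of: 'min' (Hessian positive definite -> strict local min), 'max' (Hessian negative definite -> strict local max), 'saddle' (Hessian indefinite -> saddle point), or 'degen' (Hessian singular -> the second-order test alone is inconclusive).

Compute the Hessian H = grad^2 f:
  H = [[-8, -1], [-1, -5]]
Verify stationarity: grad f(x*) = H x* + g = (0, 0).
Eigenvalues of H: -8.3028, -4.6972.
Both eigenvalues < 0, so H is negative definite -> x* is a strict local max.

max


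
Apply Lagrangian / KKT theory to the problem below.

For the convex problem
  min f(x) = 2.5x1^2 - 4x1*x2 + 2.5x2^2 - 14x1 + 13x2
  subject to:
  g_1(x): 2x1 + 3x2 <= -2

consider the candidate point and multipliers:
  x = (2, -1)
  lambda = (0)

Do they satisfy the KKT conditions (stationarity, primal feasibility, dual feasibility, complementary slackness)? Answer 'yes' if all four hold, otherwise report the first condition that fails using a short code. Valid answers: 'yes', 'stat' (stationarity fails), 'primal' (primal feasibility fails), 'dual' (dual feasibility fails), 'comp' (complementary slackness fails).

Gradient of f: grad f(x) = Q x + c = (0, 0)
Constraint values g_i(x) = a_i^T x - b_i:
  g_1((2, -1)) = 3
Stationarity residual: grad f(x) + sum_i lambda_i a_i = (0, 0)
  -> stationarity OK
Primal feasibility (all g_i <= 0): FAILS
Dual feasibility (all lambda_i >= 0): OK
Complementary slackness (lambda_i * g_i(x) = 0 for all i): OK

Verdict: the first failing condition is primal_feasibility -> primal.

primal


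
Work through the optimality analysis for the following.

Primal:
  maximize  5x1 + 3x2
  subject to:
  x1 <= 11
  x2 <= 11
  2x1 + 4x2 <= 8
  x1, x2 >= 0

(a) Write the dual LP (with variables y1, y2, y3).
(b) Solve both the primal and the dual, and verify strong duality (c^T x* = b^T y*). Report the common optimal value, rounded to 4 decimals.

The standard primal-dual pair for 'max c^T x s.t. A x <= b, x >= 0' is:
  Dual:  min b^T y  s.t.  A^T y >= c,  y >= 0.

So the dual LP is:
  minimize  11y1 + 11y2 + 8y3
  subject to:
    y1 + 2y3 >= 5
    y2 + 4y3 >= 3
    y1, y2, y3 >= 0

Solving the primal: x* = (4, 0).
  primal value c^T x* = 20.
Solving the dual: y* = (0, 0, 2.5).
  dual value b^T y* = 20.
Strong duality: c^T x* = b^T y*. Confirmed.

20


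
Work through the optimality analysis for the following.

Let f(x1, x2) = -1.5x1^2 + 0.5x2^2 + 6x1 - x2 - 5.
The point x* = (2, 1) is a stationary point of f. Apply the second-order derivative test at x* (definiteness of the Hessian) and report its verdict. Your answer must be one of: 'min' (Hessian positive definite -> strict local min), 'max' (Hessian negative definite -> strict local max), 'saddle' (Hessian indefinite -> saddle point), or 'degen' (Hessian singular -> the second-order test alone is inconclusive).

Compute the Hessian H = grad^2 f:
  H = [[-3, 0], [0, 1]]
Verify stationarity: grad f(x*) = H x* + g = (0, 0).
Eigenvalues of H: -3, 1.
Eigenvalues have mixed signs, so H is indefinite -> x* is a saddle point.

saddle


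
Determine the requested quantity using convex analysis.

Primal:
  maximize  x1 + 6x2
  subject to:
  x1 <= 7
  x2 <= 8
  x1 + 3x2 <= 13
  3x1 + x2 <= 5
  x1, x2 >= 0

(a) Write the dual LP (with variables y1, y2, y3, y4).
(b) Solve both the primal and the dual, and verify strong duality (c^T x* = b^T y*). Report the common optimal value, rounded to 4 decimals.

The standard primal-dual pair for 'max c^T x s.t. A x <= b, x >= 0' is:
  Dual:  min b^T y  s.t.  A^T y >= c,  y >= 0.

So the dual LP is:
  minimize  7y1 + 8y2 + 13y3 + 5y4
  subject to:
    y1 + y3 + 3y4 >= 1
    y2 + 3y3 + y4 >= 6
    y1, y2, y3, y4 >= 0

Solving the primal: x* = (0, 4.3333).
  primal value c^T x* = 26.
Solving the dual: y* = (0, 0, 2, 0).
  dual value b^T y* = 26.
Strong duality: c^T x* = b^T y*. Confirmed.

26


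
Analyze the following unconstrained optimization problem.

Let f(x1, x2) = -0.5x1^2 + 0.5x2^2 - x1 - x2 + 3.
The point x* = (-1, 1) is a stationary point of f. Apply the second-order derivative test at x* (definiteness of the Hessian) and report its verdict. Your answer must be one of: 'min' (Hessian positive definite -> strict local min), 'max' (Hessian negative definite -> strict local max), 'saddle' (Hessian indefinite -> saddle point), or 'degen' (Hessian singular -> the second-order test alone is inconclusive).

Compute the Hessian H = grad^2 f:
  H = [[-1, 0], [0, 1]]
Verify stationarity: grad f(x*) = H x* + g = (0, 0).
Eigenvalues of H: -1, 1.
Eigenvalues have mixed signs, so H is indefinite -> x* is a saddle point.

saddle


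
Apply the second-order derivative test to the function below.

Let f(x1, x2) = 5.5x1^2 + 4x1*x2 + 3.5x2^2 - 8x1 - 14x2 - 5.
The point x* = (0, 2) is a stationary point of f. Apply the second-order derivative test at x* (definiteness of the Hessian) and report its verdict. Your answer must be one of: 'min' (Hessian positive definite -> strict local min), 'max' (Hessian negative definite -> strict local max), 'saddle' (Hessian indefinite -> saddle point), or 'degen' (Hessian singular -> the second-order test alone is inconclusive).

Compute the Hessian H = grad^2 f:
  H = [[11, 4], [4, 7]]
Verify stationarity: grad f(x*) = H x* + g = (0, 0).
Eigenvalues of H: 4.5279, 13.4721.
Both eigenvalues > 0, so H is positive definite -> x* is a strict local min.

min


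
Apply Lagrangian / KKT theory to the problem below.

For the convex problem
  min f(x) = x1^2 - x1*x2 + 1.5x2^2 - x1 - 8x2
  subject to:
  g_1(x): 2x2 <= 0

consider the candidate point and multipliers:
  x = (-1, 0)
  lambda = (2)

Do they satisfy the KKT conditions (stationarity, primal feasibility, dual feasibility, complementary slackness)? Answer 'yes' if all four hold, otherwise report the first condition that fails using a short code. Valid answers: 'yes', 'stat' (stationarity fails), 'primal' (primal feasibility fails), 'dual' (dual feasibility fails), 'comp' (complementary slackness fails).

Gradient of f: grad f(x) = Q x + c = (-3, -7)
Constraint values g_i(x) = a_i^T x - b_i:
  g_1((-1, 0)) = 0
Stationarity residual: grad f(x) + sum_i lambda_i a_i = (-3, -3)
  -> stationarity FAILS
Primal feasibility (all g_i <= 0): OK
Dual feasibility (all lambda_i >= 0): OK
Complementary slackness (lambda_i * g_i(x) = 0 for all i): OK

Verdict: the first failing condition is stationarity -> stat.

stat


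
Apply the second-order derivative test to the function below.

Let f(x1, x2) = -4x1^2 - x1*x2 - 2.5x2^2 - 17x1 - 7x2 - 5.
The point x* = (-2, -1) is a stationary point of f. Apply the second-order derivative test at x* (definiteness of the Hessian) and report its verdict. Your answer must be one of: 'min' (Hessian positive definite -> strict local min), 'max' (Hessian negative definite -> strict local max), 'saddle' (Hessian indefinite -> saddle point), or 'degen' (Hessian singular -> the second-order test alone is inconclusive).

Compute the Hessian H = grad^2 f:
  H = [[-8, -1], [-1, -5]]
Verify stationarity: grad f(x*) = H x* + g = (0, 0).
Eigenvalues of H: -8.3028, -4.6972.
Both eigenvalues < 0, so H is negative definite -> x* is a strict local max.

max


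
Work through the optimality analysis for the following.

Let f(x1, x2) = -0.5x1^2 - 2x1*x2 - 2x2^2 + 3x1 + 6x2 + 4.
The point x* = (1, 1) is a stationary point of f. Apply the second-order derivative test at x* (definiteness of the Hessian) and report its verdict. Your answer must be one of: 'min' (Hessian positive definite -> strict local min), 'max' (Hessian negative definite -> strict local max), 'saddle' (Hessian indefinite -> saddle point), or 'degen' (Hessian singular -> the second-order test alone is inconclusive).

Compute the Hessian H = grad^2 f:
  H = [[-1, -2], [-2, -4]]
Verify stationarity: grad f(x*) = H x* + g = (0, 0).
Eigenvalues of H: -5, 0.
H has a zero eigenvalue (singular; negative semidefinite but not definite), so H is neither positive definite, negative definite, nor indefinite. The second-order test alone is inconclusive -> degen.
(Indeed, f is constant along the null direction of H through x*, so x* is not a strict local extremum.)

degen


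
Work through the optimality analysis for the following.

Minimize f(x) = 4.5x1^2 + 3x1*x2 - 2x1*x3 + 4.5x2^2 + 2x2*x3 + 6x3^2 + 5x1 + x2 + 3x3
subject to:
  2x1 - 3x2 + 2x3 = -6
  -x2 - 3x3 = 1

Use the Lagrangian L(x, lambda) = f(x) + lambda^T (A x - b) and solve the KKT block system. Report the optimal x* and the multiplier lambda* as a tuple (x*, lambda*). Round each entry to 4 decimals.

Form the Lagrangian:
  L(x, lambda) = (1/2) x^T Q x + c^T x + lambda^T (A x - b)
Stationarity (grad_x L = 0): Q x + c + A^T lambda = 0.
Primal feasibility: A x = b.

This gives the KKT block system:
  [ Q   A^T ] [ x     ]   [-c ]
  [ A    0  ] [ lambda ] = [ b ]

Solving the linear system:
  x*      = (-1.1803, 0.8108, -0.6036)
  lambda* = (0.9916, 0.5741)
  f(x*)   = -0.763

x* = (-1.1803, 0.8108, -0.6036), lambda* = (0.9916, 0.5741)


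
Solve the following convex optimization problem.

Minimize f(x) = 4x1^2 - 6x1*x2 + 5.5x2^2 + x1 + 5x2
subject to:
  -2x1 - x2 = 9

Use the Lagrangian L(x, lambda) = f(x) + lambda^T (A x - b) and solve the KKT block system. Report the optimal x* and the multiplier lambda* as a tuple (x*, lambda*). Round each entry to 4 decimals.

Form the Lagrangian:
  L(x, lambda) = (1/2) x^T Q x + c^T x + lambda^T (A x - b)
Stationarity (grad_x L = 0): Q x + c + A^T lambda = 0.
Primal feasibility: A x = b.

This gives the KKT block system:
  [ Q   A^T ] [ x     ]   [-c ]
  [ A    0  ] [ lambda ] = [ b ]

Solving the linear system:
  x*      = (-3.1974, -2.6053)
  lambda* = (-4.4737)
  f(x*)   = 12.0197

x* = (-3.1974, -2.6053), lambda* = (-4.4737)


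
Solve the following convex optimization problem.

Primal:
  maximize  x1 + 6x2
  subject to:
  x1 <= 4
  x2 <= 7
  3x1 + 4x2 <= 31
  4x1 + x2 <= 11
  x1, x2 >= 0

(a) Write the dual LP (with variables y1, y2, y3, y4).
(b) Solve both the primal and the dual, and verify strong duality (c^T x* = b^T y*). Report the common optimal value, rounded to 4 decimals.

The standard primal-dual pair for 'max c^T x s.t. A x <= b, x >= 0' is:
  Dual:  min b^T y  s.t.  A^T y >= c,  y >= 0.

So the dual LP is:
  minimize  4y1 + 7y2 + 31y3 + 11y4
  subject to:
    y1 + 3y3 + 4y4 >= 1
    y2 + 4y3 + y4 >= 6
    y1, y2, y3, y4 >= 0

Solving the primal: x* = (1, 7).
  primal value c^T x* = 43.
Solving the dual: y* = (0, 5.75, 0, 0.25).
  dual value b^T y* = 43.
Strong duality: c^T x* = b^T y*. Confirmed.

43


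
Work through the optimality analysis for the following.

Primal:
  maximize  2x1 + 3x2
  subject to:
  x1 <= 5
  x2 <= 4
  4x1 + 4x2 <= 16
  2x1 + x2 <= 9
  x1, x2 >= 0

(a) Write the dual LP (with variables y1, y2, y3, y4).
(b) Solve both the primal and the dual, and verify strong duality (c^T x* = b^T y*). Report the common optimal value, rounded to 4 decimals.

The standard primal-dual pair for 'max c^T x s.t. A x <= b, x >= 0' is:
  Dual:  min b^T y  s.t.  A^T y >= c,  y >= 0.

So the dual LP is:
  minimize  5y1 + 4y2 + 16y3 + 9y4
  subject to:
    y1 + 4y3 + 2y4 >= 2
    y2 + 4y3 + y4 >= 3
    y1, y2, y3, y4 >= 0

Solving the primal: x* = (0, 4).
  primal value c^T x* = 12.
Solving the dual: y* = (0, 1, 0.5, 0).
  dual value b^T y* = 12.
Strong duality: c^T x* = b^T y*. Confirmed.

12


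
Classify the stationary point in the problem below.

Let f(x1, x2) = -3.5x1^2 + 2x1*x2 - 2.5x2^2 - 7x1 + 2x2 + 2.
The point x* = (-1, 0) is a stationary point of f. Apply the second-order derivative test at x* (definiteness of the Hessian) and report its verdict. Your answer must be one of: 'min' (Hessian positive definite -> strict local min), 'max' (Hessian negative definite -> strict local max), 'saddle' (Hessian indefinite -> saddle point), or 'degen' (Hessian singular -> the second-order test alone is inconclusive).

Compute the Hessian H = grad^2 f:
  H = [[-7, 2], [2, -5]]
Verify stationarity: grad f(x*) = H x* + g = (0, 0).
Eigenvalues of H: -8.2361, -3.7639.
Both eigenvalues < 0, so H is negative definite -> x* is a strict local max.

max


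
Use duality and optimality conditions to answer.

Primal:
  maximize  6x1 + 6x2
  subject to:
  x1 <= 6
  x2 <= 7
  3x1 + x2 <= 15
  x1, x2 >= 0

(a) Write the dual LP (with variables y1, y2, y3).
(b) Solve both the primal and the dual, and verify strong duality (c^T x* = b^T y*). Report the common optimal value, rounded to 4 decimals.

The standard primal-dual pair for 'max c^T x s.t. A x <= b, x >= 0' is:
  Dual:  min b^T y  s.t.  A^T y >= c,  y >= 0.

So the dual LP is:
  minimize  6y1 + 7y2 + 15y3
  subject to:
    y1 + 3y3 >= 6
    y2 + y3 >= 6
    y1, y2, y3 >= 0

Solving the primal: x* = (2.6667, 7).
  primal value c^T x* = 58.
Solving the dual: y* = (0, 4, 2).
  dual value b^T y* = 58.
Strong duality: c^T x* = b^T y*. Confirmed.

58


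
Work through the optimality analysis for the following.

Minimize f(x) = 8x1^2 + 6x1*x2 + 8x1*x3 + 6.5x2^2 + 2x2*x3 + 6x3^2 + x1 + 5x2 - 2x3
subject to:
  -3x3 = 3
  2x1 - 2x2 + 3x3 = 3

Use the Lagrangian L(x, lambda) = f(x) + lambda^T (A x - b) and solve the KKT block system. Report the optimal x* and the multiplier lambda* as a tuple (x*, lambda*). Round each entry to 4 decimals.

Form the Lagrangian:
  L(x, lambda) = (1/2) x^T Q x + c^T x + lambda^T (A x - b)
Stationarity (grad_x L = 0): Q x + c + A^T lambda = 0.
Primal feasibility: A x = b.

This gives the KKT block system:
  [ Q   A^T ] [ x     ]   [-c ]
  [ A    0  ] [ lambda ] = [ b ]

Solving the linear system:
  x*      = (1.4878, -1.5122, -1)
  lambda* = (-5.5732, -3.8659)
  f(x*)   = 12.122

x* = (1.4878, -1.5122, -1), lambda* = (-5.5732, -3.8659)


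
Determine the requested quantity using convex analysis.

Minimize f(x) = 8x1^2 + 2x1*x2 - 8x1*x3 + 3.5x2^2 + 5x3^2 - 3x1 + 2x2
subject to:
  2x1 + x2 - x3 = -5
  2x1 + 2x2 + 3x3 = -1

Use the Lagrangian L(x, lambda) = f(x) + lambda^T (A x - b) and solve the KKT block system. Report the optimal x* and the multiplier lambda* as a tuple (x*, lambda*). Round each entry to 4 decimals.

Form the Lagrangian:
  L(x, lambda) = (1/2) x^T Q x + c^T x + lambda^T (A x - b)
Stationarity (grad_x L = 0): Q x + c + A^T lambda = 0.
Primal feasibility: A x = b.

This gives the KKT block system:
  [ Q   A^T ] [ x     ]   [-c ]
  [ A    0  ] [ lambda ] = [ b ]

Solving the linear system:
  x*      = (-0.706, -2.0704, 1.5176)
  lambda* = (16.6725, -1.3838)
  f(x*)   = 39.978

x* = (-0.706, -2.0704, 1.5176), lambda* = (16.6725, -1.3838)
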